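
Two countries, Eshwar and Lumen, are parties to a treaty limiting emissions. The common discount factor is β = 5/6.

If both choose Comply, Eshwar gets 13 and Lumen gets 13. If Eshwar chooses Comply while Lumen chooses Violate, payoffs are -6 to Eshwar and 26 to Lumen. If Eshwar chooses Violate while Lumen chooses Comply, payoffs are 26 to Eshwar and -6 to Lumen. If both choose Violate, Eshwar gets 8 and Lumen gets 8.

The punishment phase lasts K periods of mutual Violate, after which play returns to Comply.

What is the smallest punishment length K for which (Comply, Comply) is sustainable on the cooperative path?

5

No profitable deviation requires (13−8)(β+…+β^K) ≥ 26−13, i.e. β+…+β^K ≥ 13/5 ≈ 2.6000.
With β = 5/6, the partial sums are K=1: 0.8333, K=2: 1.5278, K=3: 2.1065, K=4: 2.5887, K=5: 2.9906.
K = 5 is the first length at which the sum reaches 2.6000.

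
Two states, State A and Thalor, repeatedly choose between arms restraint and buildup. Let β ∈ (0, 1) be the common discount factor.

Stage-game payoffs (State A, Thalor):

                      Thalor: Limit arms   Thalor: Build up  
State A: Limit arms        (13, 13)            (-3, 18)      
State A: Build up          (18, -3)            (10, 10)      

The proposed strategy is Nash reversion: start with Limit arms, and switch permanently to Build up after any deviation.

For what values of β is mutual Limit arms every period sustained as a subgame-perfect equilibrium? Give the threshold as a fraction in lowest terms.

5/8

Cooperation forever yields 13 each period: 13/(1−β).
Deviating yields 18 once, then 10 forever: 18 + 10β/(1−β).
No profitable deviation requires 13/(1−β) ≥ 18 + 10β/(1−β).
Multiplying by (1−β): 13 ≥ 18(1−β) + 10β = 18 − 8β.
So 8β ≥ 5, i.e. β ≥ 5/8.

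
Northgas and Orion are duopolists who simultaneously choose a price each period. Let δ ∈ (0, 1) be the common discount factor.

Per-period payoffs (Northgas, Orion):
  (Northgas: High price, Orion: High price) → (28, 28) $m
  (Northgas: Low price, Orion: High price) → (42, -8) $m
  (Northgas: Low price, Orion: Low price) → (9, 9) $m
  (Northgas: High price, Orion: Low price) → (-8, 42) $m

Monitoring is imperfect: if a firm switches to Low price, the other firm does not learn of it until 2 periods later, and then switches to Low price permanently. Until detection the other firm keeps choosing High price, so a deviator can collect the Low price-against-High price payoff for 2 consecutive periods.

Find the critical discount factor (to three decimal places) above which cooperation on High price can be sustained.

Deviating for the 2 undetected periods gains 42−28 = 14 per period over cooperation, then loses 28−9 = 19 per period forever once punishment starts.
Gain: 14(1 + δ + … + δ^1); loss: 19·δ^2/(1−δ).
No profitable deviation ⇔ 14(1−δ^2) ≤ 19·δ^2, i.e. δ^2 ≥ 14/(14+19) = 14/33.
Hence δ ≥ (14/33)^(1/2) ≈ 0.651.

0.651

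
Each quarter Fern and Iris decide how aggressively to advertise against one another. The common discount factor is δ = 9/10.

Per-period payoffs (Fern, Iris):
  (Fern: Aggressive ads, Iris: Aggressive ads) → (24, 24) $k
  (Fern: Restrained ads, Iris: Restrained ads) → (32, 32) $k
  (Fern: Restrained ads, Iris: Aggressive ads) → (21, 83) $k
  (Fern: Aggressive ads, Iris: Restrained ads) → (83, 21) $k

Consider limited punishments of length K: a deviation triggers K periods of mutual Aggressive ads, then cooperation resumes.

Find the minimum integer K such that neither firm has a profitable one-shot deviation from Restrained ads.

12

IC: δ(1−δ^K)/(1−δ) ≥ (83−32)/(32−24) = 51/8.
With δ = 9/10: need 1 − δ^K ≥ 51/8·(1−9/10)/(9/10), i.e. δ^K ≤ 0.2917.
Since (9/10)^11 = 0.3138 and (9/10)^12 = 0.2824, the smallest such K is 12.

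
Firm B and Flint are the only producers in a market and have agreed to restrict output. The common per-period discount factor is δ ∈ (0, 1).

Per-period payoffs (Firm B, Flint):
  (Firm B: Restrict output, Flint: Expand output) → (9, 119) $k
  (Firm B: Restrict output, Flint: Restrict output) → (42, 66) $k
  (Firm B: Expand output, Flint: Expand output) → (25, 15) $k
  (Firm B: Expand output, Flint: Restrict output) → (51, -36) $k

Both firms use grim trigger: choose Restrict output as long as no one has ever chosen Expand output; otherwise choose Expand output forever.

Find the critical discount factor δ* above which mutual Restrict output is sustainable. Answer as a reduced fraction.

53/104

For Firm B: deviation gain 51−42 = 9, per-period punishment loss 42−25 = 17. IC gives δ ≥ 9/26.
For Flint: gain 53, loss 51 per period, so δ ≥ 53/104.
The tighter constraint is Flint's, so cooperation needs δ ≥ 53/104.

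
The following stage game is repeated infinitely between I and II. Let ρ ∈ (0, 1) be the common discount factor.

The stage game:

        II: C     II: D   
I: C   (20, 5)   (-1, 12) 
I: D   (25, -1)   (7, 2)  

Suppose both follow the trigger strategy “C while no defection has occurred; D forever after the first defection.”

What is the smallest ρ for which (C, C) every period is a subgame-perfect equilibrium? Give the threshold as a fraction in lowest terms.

I: cooperation gives 20 each period; deviation gives 25 once then 7 forever.
  20/(1−ρ) ≥ 25 + 7ρ/(1−ρ) ⇒ ρ ≥ 5/18.
II: cooperation gives 5 each period; deviation gives 12 once then 2 forever.
  ρ ≥ 7/10.
Both must hold, so the binding constraint is II's: ρ ≥ 7/10.

7/10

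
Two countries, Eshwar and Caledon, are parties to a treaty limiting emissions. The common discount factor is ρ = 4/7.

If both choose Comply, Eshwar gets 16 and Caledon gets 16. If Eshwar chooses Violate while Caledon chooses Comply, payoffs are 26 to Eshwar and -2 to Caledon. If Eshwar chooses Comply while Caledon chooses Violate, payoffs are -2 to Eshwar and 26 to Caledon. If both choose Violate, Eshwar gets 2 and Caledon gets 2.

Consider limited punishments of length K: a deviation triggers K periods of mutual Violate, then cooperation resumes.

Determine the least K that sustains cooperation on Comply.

Need Σ_{k=1}^{K} ρ^k ≥ (26−16)/(16−2) = 0.7143 at ρ = 4/7.
At K = 1 the sum is 0.5714 < 0.7143; at K = 2 it is 0.8980 ≥ 0.7143.
So the minimum punishment length is K = 2.

2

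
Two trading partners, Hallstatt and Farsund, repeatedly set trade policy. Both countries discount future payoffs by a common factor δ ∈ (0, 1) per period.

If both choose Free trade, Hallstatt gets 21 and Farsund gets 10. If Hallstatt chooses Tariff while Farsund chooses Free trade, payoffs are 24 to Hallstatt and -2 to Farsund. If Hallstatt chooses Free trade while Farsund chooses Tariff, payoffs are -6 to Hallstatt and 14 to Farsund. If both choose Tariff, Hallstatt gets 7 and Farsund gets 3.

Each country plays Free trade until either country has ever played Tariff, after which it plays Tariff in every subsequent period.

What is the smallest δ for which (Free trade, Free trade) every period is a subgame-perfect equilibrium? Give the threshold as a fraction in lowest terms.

4/11

Hallstatt: cooperation gives 21 each period; deviation gives 24 once then 7 forever.
  21/(1−δ) ≥ 24 + 7δ/(1−δ) ⇒ δ ≥ 3/17.
Farsund: cooperation gives 10 each period; deviation gives 14 once then 3 forever.
  δ ≥ 4/11.
Both must hold, so the binding constraint is Farsund's: δ ≥ 4/11.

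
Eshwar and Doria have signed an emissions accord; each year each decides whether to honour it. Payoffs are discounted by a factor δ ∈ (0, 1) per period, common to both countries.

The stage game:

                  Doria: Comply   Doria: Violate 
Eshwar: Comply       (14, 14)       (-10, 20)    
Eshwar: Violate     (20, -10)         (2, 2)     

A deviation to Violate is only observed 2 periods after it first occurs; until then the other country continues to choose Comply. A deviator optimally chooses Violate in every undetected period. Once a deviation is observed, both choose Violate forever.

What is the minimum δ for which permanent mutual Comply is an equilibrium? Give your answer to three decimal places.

A deviator earns 20 for 2 periods, then 2 forever; cooperating earns 14 forever. Multiplying the IC by (1−δ):
14 ≥ 20(1−δ^2) + 2δ^2, so 18·δ^2 ≥ 6 and δ^2 ≥ 1/3.
δ ≥ (1/3)^(1/2) ≈ 0.577.

0.577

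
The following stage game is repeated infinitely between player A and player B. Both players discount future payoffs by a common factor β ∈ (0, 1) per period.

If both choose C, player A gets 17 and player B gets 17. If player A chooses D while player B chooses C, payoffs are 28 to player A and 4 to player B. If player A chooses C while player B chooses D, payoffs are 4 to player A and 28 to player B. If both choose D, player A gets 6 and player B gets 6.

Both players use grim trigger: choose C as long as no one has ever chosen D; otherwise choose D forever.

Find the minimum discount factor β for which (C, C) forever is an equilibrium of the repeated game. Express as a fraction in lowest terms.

1/2

Under grim trigger the critical discount factor is (T−C)/(T−P) with T = 28, C = 17, P = 6.
β* = (28−17)/(28−6) = 11/22 = 1/2.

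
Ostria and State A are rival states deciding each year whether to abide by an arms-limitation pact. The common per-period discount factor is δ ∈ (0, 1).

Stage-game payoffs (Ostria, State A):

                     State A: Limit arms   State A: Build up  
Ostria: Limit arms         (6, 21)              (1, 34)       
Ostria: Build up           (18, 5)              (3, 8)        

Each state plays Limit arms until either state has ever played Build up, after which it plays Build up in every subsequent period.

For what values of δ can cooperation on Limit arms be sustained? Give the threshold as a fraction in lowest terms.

Ostria: cooperation gives 6 each period; deviation gives 18 once then 3 forever.
  6/(1−δ) ≥ 18 + 3δ/(1−δ) ⇒ δ ≥ 12/15 = 4/5.
State A: cooperation gives 21 each period; deviation gives 34 once then 8 forever.
  δ ≥ 13/26 = 1/2.
Both must hold, so the binding constraint is Ostria's: δ ≥ 4/5.

4/5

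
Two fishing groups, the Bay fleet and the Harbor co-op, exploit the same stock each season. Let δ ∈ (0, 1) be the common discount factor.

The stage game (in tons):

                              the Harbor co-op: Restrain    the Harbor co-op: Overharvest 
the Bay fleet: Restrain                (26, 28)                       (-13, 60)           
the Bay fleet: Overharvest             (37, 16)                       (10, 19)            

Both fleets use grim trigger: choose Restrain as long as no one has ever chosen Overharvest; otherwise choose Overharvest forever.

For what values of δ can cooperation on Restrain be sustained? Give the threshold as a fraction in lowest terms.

32/41

the Bay fleet's threshold: (37−26)/(37−10) = 11/27.
the Harbor co-op's threshold: (60−28)/(60−19) = 32/41.
11/27 < 32/41, so the Harbor co-op binds and δ* = 32/41.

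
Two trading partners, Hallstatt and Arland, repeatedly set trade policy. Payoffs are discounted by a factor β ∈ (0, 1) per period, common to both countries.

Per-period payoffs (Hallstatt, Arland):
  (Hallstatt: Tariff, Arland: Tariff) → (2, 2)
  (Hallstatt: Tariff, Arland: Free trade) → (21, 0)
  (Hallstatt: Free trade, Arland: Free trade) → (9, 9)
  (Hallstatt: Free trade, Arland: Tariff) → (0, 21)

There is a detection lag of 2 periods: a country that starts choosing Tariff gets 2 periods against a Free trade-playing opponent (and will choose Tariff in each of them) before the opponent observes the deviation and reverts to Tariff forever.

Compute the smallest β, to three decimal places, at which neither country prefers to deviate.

The best deviation is to choose Tariff for all 2 undetected periods, earning 21 each, then 2 forever once detected.
Deviation value: 21(1−β^2)/(1−β) + 2β^2/(1−β); cooperation value: 9/(1−β).
IC: 9 ≥ 21(1−β^2) + 2β^2 = 21 − 19β^2.
So β^2 ≥ 12/19, giving β ≥ (12/19)^(1/2) ≈ 0.795.

0.795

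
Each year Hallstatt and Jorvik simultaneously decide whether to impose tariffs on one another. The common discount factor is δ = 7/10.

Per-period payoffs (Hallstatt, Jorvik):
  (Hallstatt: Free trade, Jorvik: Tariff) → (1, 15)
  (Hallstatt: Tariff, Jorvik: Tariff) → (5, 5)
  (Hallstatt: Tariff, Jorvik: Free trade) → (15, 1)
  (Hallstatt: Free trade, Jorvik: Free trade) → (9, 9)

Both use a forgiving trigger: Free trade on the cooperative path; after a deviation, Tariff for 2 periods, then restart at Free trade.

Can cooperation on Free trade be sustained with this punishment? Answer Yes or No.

No

Comparing payoff streams over the 3 periods until play realigns: cooperate → 9(1+δ+…+δ^2); deviate → 15 + 5(δ+…+δ^2).
Cooperation is sustained iff (9−5)(δ+…+δ^2) ≥ 15−9.
δ+…+δ^2 = 7/10·(1−(7/10)^2)/(1−7/10) = 1.1900, and (15−9)/(9−5) = 1.5000.
1.1900 < 1.5000, so cooperation is not sustainable.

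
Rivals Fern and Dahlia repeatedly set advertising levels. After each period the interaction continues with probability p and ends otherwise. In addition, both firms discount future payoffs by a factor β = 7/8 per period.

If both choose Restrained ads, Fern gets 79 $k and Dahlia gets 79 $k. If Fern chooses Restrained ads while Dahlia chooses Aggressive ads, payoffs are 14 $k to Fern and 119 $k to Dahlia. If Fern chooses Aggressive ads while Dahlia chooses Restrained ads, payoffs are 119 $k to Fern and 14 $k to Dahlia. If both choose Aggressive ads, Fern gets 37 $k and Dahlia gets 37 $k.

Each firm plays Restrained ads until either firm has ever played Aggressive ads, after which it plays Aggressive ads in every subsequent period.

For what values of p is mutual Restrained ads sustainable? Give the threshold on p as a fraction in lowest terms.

Expected continuation weight on next period's payoff is β·p = 7/8·p, which plays the role of the discount factor.
Cooperation requires 7/8·p ≥ (119−79)/(119−37) = 20/41, hence p ≥ 160/287.

160/287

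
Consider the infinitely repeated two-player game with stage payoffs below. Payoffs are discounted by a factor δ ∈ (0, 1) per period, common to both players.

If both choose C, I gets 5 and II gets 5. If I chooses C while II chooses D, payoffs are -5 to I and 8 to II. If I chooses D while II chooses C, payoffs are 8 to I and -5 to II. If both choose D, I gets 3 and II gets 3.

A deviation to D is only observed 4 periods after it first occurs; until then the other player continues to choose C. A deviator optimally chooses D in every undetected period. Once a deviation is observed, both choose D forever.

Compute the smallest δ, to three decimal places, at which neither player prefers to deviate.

A deviator earns 8 for 4 periods, then 3 forever; cooperating earns 5 forever. Multiplying the IC by (1−δ):
5 ≥ 8(1−δ^4) + 3δ^4, so 5·δ^4 ≥ 3 and δ^4 ≥ 3/5.
δ ≥ (3/5)^(1/4) ≈ 0.880.

0.880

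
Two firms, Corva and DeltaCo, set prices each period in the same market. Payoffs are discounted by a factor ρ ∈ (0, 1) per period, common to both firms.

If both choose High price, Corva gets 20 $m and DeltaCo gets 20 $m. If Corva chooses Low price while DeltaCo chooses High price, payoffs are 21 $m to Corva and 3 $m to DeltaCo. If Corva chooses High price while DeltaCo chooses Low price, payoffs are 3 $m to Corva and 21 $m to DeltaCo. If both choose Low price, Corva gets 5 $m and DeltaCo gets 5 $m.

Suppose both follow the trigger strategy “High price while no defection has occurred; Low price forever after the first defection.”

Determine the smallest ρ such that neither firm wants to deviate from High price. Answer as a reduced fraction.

Under grim trigger the critical discount factor is (T−C)/(T−P) with T = 21, C = 20, P = 5.
ρ* = (21−20)/(21−5) = 1/16.

1/16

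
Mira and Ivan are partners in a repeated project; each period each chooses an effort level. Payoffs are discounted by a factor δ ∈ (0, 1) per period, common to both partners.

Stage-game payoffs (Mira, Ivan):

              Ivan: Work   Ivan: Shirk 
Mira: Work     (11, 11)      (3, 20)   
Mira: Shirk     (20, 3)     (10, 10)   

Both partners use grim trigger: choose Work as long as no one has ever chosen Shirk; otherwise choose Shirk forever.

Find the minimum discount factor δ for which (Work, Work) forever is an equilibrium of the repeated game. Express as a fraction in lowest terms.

Cooperation forever yields 11 each period: 11/(1−δ).
Deviating yields 20 once, then 10 forever: 20 + 10δ/(1−δ).
No profitable deviation requires 11/(1−δ) ≥ 20 + 10δ/(1−δ).
Multiplying by (1−δ): 11 ≥ 20(1−δ) + 10δ = 20 − 10δ.
So 10δ ≥ 9, i.e. δ ≥ 9/10.

9/10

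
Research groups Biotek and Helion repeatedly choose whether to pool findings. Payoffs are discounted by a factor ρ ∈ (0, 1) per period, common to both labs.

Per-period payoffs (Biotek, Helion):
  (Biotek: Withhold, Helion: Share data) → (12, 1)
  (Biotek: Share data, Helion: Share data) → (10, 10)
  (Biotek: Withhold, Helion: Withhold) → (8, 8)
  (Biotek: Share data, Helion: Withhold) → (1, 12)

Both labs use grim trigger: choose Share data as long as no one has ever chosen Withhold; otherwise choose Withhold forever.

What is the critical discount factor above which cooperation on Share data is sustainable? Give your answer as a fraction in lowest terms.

Under grim trigger the critical discount factor is (T−C)/(T−P) with T = 12, C = 10, P = 8.
ρ* = (12−10)/(12−8) = 2/4 = 1/2.

1/2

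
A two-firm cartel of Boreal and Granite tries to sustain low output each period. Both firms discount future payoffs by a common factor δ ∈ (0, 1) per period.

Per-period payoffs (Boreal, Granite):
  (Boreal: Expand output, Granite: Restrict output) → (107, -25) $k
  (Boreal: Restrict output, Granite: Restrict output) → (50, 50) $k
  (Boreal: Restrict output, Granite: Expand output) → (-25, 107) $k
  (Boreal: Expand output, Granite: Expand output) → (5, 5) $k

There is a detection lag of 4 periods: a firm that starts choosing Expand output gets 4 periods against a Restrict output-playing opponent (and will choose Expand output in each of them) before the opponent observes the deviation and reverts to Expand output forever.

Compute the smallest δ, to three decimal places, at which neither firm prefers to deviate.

The best deviation is to choose Expand output for all 4 undetected periods, earning 107 each, then 5 forever once detected.
Deviation value: 107(1−δ^4)/(1−δ) + 5δ^4/(1−δ); cooperation value: 50/(1−δ).
IC: 50 ≥ 107(1−δ^4) + 5δ^4 = 107 − 102δ^4.
So δ^4 ≥ 57/102 = 19/34, giving δ ≥ (19/34)^(1/4) ≈ 0.865.

0.865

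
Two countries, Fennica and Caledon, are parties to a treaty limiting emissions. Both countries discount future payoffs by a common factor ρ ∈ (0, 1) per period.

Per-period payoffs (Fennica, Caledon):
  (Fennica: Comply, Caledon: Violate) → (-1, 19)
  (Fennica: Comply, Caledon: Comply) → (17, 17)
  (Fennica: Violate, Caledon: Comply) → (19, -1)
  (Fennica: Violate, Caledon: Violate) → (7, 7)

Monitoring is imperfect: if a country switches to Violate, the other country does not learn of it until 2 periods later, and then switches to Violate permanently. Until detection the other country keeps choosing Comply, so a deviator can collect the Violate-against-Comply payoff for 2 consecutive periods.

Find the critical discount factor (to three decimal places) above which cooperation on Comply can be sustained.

0.408

A deviator earns 19 for 2 periods, then 7 forever; cooperating earns 17 forever. Multiplying the IC by (1−ρ):
17 ≥ 19(1−ρ^2) + 7ρ^2, so 12·ρ^2 ≥ 2 and ρ^2 ≥ 1/6.
ρ ≥ (1/6)^(1/2) ≈ 0.408.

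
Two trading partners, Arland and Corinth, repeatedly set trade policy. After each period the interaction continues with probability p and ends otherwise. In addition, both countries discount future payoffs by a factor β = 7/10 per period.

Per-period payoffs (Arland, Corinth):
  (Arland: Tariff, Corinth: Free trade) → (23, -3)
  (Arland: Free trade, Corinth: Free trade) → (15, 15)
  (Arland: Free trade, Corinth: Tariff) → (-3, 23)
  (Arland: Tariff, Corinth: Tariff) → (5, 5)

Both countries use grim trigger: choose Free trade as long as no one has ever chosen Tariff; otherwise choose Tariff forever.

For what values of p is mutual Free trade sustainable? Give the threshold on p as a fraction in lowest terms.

40/63

Expected continuation weight on next period's payoff is β·p = 7/10·p, which plays the role of the discount factor.
Cooperation requires 7/10·p ≥ (23−15)/(23−5) = 4/9, hence p ≥ 40/63.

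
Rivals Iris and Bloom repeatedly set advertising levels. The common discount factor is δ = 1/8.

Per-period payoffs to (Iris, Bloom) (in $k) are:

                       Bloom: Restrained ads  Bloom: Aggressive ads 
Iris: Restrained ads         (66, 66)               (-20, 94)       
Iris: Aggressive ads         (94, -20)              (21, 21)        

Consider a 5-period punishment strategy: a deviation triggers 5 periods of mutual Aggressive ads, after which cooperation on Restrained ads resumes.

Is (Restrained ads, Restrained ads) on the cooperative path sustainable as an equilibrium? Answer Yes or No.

No

Comparing payoff streams over the 6 periods until play realigns: cooperate → 66(1+δ+…+δ^5); deviate → 94 + 21(δ+…+δ^5).
Cooperation is sustained iff (66−21)(δ+…+δ^5) ≥ 94−66.
δ+…+δ^5 = 1/8·(1−(1/8)^5)/(1−1/8) = 0.1429, and (94−66)/(66−21) = 0.6222.
0.1429 < 0.6222, so cooperation is not sustainable.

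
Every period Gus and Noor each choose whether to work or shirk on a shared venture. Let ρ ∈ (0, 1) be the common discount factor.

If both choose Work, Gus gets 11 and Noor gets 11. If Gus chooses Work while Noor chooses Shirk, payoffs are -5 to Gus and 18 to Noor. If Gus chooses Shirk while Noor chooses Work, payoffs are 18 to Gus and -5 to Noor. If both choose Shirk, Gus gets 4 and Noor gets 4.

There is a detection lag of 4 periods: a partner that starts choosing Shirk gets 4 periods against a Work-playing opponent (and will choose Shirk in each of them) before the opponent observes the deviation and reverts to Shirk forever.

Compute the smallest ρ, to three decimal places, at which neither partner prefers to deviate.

A deviator earns 18 for 4 periods, then 4 forever; cooperating earns 11 forever. Multiplying the IC by (1−ρ):
11 ≥ 18(1−ρ^4) + 4ρ^4, so 14·ρ^4 ≥ 7 and ρ^4 ≥ 1/2.
ρ ≥ (1/2)^(1/4) ≈ 0.841.

0.841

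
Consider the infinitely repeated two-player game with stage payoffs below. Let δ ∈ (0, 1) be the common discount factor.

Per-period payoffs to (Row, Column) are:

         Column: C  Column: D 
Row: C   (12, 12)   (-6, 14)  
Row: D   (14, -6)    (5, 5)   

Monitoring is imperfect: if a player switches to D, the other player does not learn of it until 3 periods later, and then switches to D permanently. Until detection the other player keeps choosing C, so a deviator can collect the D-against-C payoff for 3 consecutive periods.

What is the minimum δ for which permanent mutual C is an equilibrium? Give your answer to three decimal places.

Deviating for the 3 undetected periods gains 14−12 = 2 per period over cooperation, then loses 12−5 = 7 per period forever once punishment starts.
Gain: 2(1 + δ + … + δ^2); loss: 7·δ^3/(1−δ).
No profitable deviation ⇔ 2(1−δ^3) ≤ 7·δ^3, i.e. δ^3 ≥ 2/(2+7) = 2/9.
Hence δ ≥ (2/9)^(1/3) ≈ 0.606.

0.606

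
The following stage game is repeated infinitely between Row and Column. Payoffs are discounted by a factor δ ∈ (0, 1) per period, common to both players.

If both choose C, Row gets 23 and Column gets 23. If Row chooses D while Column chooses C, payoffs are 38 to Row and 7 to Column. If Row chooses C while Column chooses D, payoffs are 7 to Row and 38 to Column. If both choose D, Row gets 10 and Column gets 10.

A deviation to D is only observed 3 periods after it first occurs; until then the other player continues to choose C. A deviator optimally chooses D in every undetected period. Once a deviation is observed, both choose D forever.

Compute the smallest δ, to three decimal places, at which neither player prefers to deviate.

0.812

A deviator earns 38 for 3 periods, then 10 forever; cooperating earns 23 forever. Multiplying the IC by (1−δ):
23 ≥ 38(1−δ^3) + 10δ^3, so 28·δ^3 ≥ 15 and δ^3 ≥ 15/28.
δ ≥ (15/28)^(1/3) ≈ 0.812.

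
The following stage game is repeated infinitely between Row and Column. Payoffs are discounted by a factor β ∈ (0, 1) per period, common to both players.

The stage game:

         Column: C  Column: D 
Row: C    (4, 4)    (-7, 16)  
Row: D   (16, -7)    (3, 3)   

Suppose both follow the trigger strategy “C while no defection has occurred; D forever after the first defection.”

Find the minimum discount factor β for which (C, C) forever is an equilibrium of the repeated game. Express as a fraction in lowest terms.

12/13

One-period gain from deviating is 16 − 4 = 12. The loss is 4 − 3 = 1 in every subsequent period, with present value 1·β/(1−β).
Deviation is unprofitable when 1·β/(1−β) ≥ 12, i.e. β/(1−β) ≥ 12.
Equivalently β ≥ 12/(12+1) = 12/13.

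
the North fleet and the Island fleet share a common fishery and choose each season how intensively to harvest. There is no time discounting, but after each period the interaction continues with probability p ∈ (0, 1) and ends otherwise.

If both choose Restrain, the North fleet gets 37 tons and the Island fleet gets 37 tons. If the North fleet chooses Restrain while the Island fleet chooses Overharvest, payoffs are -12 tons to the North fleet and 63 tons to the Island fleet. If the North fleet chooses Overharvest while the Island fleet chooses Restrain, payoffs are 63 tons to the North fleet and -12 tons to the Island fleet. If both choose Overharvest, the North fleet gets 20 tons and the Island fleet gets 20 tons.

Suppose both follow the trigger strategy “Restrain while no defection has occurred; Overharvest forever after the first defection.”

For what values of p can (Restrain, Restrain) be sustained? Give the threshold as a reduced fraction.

26/43

Expected cooperation value is 37 + p·37 + p²·37 + … = 37/(1−p); deviation gives 63 + p·20/(1−p).
37 ≥ 63(1−p) + 20p ⇒ 43p ≥ 26 ⇒ p ≥ 26/43.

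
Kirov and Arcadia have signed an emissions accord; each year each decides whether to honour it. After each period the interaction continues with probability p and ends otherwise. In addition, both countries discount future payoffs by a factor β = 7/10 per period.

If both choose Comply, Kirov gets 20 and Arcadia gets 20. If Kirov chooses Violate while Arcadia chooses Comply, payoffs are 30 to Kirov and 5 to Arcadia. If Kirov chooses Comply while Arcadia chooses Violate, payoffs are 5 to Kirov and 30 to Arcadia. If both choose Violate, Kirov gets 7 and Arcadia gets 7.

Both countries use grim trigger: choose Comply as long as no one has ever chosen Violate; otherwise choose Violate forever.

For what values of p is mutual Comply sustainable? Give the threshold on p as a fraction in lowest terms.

Expected continuation weight on next period's payoff is β·p = 7/10·p, which plays the role of the discount factor.
Cooperation requires 7/10·p ≥ (30−20)/(30−7) = 10/23, hence p ≥ 100/161.

100/161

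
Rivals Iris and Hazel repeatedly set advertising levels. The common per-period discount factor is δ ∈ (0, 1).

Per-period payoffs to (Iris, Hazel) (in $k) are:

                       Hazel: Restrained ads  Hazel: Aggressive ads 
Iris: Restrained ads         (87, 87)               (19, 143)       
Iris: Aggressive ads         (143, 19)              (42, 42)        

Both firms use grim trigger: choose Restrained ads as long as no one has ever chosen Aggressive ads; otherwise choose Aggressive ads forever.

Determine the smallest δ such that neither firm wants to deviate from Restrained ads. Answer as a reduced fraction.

Cooperation forever yields 87 each period: 87/(1−δ).
Deviating yields 143 once, then 42 forever: 143 + 42δ/(1−δ).
No profitable deviation requires 87/(1−δ) ≥ 143 + 42δ/(1−δ).
Multiplying by (1−δ): 87 ≥ 143(1−δ) + 42δ = 143 − 101δ.
So 101δ ≥ 56, i.e. δ ≥ 56/101.

56/101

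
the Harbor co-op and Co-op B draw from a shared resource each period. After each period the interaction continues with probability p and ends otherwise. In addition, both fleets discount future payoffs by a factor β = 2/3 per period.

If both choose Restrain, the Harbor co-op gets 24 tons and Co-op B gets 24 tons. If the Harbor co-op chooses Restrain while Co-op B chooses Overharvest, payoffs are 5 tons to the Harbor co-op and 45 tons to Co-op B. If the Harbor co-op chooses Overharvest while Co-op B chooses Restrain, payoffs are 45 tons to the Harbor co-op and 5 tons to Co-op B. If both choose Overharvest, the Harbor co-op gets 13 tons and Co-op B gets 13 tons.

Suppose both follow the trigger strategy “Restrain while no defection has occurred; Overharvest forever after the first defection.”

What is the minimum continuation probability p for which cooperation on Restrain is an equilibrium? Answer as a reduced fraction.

Expected continuation weight on next period's payoff is β·p = 2/3·p, which plays the role of the discount factor.
Cooperation requires 2/3·p ≥ (45−24)/(45−13) = 21/32, hence p ≥ 63/64.

63/64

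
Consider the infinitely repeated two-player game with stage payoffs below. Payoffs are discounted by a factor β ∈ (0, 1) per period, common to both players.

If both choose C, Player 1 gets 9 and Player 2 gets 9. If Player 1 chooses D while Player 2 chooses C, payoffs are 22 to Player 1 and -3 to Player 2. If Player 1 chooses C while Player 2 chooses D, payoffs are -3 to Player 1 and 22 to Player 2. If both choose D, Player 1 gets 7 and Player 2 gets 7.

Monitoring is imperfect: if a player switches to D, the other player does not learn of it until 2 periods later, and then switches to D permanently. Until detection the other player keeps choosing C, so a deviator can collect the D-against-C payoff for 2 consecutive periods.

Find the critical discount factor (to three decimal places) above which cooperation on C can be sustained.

A deviator earns 22 for 2 periods, then 7 forever; cooperating earns 9 forever. Multiplying the IC by (1−β):
9 ≥ 22(1−β^2) + 7β^2, so 15·β^2 ≥ 13 and β^2 ≥ 13/15.
β ≥ (13/15)^(1/2) ≈ 0.931.

0.931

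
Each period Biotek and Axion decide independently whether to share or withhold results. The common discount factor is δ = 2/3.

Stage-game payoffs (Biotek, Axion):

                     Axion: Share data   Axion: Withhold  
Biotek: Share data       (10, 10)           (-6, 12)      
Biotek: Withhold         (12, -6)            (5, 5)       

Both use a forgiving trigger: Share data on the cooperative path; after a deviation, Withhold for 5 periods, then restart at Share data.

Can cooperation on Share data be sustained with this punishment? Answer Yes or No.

Yes

Comparing payoff streams over the 6 periods until play realigns: cooperate → 10(1+δ+…+δ^5); deviate → 12 + 5(δ+…+δ^5).
Cooperation is sustained iff (10−5)(δ+…+δ^5) ≥ 12−10.
δ+…+δ^5 = 2/3·(1−(2/3)^5)/(1−2/3) = 1.7366, and (12−10)/(10−5) = 0.4000.
1.7366 ≥ 0.4000, so cooperation is sustainable.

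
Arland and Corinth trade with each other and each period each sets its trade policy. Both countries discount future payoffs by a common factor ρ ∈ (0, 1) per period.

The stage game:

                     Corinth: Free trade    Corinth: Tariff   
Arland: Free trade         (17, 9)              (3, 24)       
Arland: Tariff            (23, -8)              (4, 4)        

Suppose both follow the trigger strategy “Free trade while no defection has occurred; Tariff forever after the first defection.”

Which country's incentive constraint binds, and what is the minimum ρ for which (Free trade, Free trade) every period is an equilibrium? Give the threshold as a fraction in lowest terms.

Corinth; ρ ≥ 3/4

For Arland: deviation gain 23−17 = 6, per-period punishment loss 17−4 = 13. IC gives ρ ≥ 6/19.
For Corinth: gain 15, loss 5 per period, so ρ ≥ 15/20 = 3/4.
The tighter constraint is Corinth's, so cooperation needs ρ ≥ 3/4.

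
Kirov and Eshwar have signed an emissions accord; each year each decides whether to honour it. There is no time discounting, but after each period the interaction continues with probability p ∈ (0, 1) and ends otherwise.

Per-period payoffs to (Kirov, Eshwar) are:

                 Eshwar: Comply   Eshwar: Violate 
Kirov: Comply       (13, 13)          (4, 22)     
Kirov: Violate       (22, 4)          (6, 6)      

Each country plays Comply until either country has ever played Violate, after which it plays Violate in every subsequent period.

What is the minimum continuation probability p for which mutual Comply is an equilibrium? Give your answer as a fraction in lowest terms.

Expected cooperation value is 13 + p·13 + p²·13 + … = 13/(1−p); deviation gives 22 + p·6/(1−p).
13 ≥ 22(1−p) + 6p ⇒ 16p ≥ 9 ⇒ p ≥ 9/16.

9/16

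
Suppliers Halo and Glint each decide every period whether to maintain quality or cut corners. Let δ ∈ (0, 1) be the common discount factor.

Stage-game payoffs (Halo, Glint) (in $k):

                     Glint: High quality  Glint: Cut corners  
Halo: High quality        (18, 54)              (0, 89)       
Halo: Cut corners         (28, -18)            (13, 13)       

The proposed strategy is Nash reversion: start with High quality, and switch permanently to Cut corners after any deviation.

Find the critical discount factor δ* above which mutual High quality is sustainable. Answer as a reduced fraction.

For Halo: deviation gain 28−18 = 10, per-period punishment loss 18−13 = 5. IC gives δ ≥ 10/15 = 2/3.
For Glint: gain 35, loss 41 per period, so δ ≥ 35/76.
The tighter constraint is Halo's, so cooperation needs δ ≥ 2/3.

2/3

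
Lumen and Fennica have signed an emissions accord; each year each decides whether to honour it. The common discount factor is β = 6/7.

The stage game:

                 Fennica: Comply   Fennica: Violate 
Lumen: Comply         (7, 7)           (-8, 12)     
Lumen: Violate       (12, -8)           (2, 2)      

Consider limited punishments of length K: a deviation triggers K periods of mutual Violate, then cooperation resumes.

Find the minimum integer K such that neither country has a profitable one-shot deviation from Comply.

2

Need Σ_{k=1}^{K} β^k ≥ (12−7)/(7−2) = 1.0000 at β = 6/7.
At K = 1 the sum is 0.8571 < 1.0000; at K = 2 it is 1.5918 ≥ 1.0000.
So the minimum punishment length is K = 2.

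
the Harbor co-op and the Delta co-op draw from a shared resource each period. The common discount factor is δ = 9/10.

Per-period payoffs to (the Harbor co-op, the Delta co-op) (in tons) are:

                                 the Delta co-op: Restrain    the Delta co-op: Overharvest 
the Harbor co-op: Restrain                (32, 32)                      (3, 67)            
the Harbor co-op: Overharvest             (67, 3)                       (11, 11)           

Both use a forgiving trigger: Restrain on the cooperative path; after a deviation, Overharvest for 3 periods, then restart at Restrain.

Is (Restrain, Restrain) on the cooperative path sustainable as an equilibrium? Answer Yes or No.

Comparing payoff streams over the 4 periods until play realigns: cooperate → 32(1+δ+…+δ^3); deviate → 67 + 11(δ+…+δ^3).
Cooperation is sustained iff (32−11)(δ+…+δ^3) ≥ 67−32.
δ+…+δ^3 = 9/10·(1−(9/10)^3)/(1−9/10) = 2.4390, and (67−32)/(32−11) = 1.6667.
2.4390 ≥ 1.6667, so cooperation is sustainable.

Yes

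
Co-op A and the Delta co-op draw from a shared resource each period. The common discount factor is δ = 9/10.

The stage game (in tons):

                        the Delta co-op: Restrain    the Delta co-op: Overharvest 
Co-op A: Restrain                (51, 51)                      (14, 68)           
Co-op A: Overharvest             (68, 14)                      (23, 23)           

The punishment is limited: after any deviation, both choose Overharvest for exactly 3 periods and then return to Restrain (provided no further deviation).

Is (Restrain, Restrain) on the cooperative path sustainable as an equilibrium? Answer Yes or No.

A one-shot deviation gives 68 now, then 23 for 3 periods, then back to 51.
Gain from deviating: (68−51) today; loss: (51−23) in each of the next 3 periods.
No-deviation condition: (51−23)(δ+…+δ^3) ≥ 68−51, i.e. δ+…+δ^3 ≥ 17/28.
At δ = 9/10: δ+…+δ^3 = 2.4390 ≥ 0.6071.
So cooperation is sustainable.

Yes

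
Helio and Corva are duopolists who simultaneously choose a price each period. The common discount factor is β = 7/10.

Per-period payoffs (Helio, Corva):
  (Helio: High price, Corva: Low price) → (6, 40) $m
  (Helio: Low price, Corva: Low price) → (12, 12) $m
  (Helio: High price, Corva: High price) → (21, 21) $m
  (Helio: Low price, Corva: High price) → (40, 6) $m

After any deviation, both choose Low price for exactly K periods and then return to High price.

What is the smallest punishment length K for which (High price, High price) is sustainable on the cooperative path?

7

No profitable deviation requires (21−12)(β+…+β^K) ≥ 40−21, i.e. β+…+β^K ≥ 19/9 ≈ 2.1111.
With β = 7/10, the partial sums are K=1: 0.7000, K=2: 1.1900, …, K=5: 1.9412, K=6: 2.0588, K=7: 2.1412.
K = 7 is the first length at which the sum reaches 2.1111.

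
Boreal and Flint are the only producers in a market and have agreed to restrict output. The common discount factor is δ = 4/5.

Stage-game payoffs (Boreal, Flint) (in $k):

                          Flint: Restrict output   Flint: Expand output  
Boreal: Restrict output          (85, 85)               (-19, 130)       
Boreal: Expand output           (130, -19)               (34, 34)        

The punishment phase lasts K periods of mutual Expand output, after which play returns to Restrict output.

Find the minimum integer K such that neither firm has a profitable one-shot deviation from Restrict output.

IC: δ(1−δ^K)/(1−δ) ≥ (130−85)/(85−34) = 15/17.
With δ = 4/5: need 1 − δ^K ≥ 15/17·(1−4/5)/(4/5), i.e. δ^K ≤ 0.7794.
Since (4/5)^1 = 0.8000 and (4/5)^2 = 0.6400, the smallest such K is 2.

2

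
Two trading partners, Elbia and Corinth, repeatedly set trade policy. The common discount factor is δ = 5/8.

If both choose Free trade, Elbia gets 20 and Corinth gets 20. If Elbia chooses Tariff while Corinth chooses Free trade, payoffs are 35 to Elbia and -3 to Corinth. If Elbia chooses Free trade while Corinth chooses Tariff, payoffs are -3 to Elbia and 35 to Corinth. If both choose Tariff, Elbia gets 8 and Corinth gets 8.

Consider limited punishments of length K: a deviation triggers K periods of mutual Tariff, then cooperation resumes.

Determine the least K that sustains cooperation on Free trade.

IC: δ(1−δ^K)/(1−δ) ≥ (35−20)/(20−8) = 5/4.
With δ = 5/8: need 1 − δ^K ≥ 5/4·(1−5/8)/(5/8), i.e. δ^K ≤ 0.2500.
Since (5/8)^2 = 0.3906 and (5/8)^3 = 0.2441, the smallest such K is 3.

3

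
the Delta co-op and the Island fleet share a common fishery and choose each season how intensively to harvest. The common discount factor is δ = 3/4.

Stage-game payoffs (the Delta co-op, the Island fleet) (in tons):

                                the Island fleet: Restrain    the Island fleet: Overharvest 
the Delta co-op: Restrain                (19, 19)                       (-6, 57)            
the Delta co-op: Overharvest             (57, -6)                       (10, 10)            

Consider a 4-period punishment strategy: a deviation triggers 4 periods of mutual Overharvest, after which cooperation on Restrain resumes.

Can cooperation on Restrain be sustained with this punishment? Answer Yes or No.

A one-shot deviation gives 57 now, then 10 for 4 periods, then back to 19.
Gain from deviating: (57−19) today; loss: (19−10) in each of the next 4 periods.
No-deviation condition: (19−10)(δ+…+δ^4) ≥ 57−19, i.e. δ+…+δ^4 ≥ 38/9.
At δ = 3/4: δ+…+δ^4 = 2.0508 < 4.2222.
So cooperation is not sustainable.

No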